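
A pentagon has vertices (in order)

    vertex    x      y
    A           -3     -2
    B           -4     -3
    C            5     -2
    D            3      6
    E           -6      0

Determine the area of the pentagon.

54

Cross-terms: 1, 23, 36, 36, 12  ⇒  Σ = 108
Area = |Σ|/2 = 54.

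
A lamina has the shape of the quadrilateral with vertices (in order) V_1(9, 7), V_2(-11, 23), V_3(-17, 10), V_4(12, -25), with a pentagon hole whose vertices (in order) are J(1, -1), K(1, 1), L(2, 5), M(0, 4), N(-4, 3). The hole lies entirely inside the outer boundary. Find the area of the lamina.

574.5

Outer boundary:
V_1→V_2: (9)(23) − (-11)(7) = 284
V_2→V_3: (-11)(10) − (-17)(23) = 281
V_3→V_4: (-17)(-25) − (12)(10) = 305
V_4→V_1: (12)(7) − (9)(-25) = 309
Σ = 1179
Area = |Σ|/2 = 589.5.
Hole:
Apply the shoelace (surveyor's) formula: 2A = Σ (x_i·y_{i+1} − x_{i+1}·y_i), indices taken mod 5.
Cross-terms: 2, 3, 8, 16, 1  ⇒  Σ = 30
Area = |Σ|/2 = 15.
Net area = 589.5 − 15 = 574.5.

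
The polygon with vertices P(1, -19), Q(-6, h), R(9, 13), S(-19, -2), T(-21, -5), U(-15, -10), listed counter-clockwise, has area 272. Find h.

The doubled signed area Σ (x_i y_{i+1} − x_{i+1} y_i) is linear in h.
With h=0 it equals 520; the coefficient of h is -8 (from the two edges through Q).
So -8·h + 520 = 2·272 = 544 ⇒ h = -3.

-3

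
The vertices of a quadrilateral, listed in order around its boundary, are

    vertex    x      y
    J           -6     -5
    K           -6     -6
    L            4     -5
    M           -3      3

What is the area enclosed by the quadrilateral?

Apply the shoelace (surveyor's) formula: 2A = Σ (x_i·y_{i+1} − x_{i+1}·y_i), indices taken mod 4.
Σ = (6) + (54) + (-3) + (33) = 90
Area = |Σ|/2 = 45.

45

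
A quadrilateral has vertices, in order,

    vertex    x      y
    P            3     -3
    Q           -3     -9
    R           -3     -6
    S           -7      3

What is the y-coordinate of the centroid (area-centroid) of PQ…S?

-20/7

Apply the surveyor's formula. First the cross-terms c_i = x_i·y_{i+1} − x_{i+1}·y_i:
  -36, -9, -51, 12  ⇒  2A = -84, A = -42.
Then Σ (y_i + y_{i+1})·c_i = 720, so ȳ = 720 / (6·(-42)) = -20/7.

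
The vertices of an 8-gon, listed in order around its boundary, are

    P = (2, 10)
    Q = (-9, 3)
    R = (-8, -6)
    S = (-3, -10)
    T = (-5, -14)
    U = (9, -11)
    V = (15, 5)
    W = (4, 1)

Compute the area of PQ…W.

326

Apply the surveyor's formula: 2A = Σ (x_i·y_{i+1} − x_{i+1}·y_i), indices taken mod 8.
Σ = (96) + (78) + (62) + (-8) + (181) + (210) + (-5) + (38) = 652
Area = |Σ|/2 = 326.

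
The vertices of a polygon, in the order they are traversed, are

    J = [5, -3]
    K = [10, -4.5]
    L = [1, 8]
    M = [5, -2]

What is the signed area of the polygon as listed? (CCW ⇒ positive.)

22.5

Apply the shoelace (surveyor's) formula: 2A = Σ (x_i·y_{i+1} − x_{i+1}·y_i), indices taken mod 4.
Σ = (7.5) + (84.5) + (-42) + (-5) = 45
Signed area = Σ/2 = 22.5 (positive ⇒ counter-clockwise traversal).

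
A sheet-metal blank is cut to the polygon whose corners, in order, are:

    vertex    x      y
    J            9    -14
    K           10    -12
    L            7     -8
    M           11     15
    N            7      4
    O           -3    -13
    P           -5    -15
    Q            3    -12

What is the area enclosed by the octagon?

120

Apply the shoelace formula: 2A = Σ (x_i·y_{i+1} − x_{i+1}·y_i), indices taken mod 8.
Σ = (32) + (4) + (193) + (-61) + (-79) + (-20) + (105) + (66) = 240
Area = |Σ|/2 = 120.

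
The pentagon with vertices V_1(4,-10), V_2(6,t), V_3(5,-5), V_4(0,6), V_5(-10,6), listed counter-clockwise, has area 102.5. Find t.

-9

Write out the shoelace sum; only the two edges meeting at V_2 involve t:
2·Area = [(4·t − 6·(-10)) + (6·(-5) − 5·t)] + 166
       = -1·t + 196 = 205
⇒ t = -9.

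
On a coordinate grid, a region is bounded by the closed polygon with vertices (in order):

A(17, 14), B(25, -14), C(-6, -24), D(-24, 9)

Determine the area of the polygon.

1195.5

Cross-terms: -588, -684, -630, -489  ⇒  Σ = -2391
Area = |Σ|/2 = 1195.5.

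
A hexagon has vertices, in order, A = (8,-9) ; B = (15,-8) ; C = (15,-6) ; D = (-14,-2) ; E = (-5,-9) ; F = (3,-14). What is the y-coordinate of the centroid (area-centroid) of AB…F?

-2059/285

Apply Gauss's area formula. First the cross-terms c_i = x_i·y_{i+1} − x_{i+1}·y_i:
  71, 30, -114, 116, 97, 85  ⇒  2A = 285, A = 142.5.
Then Σ (y_i + y_{i+1})·c_i = -6177, so ȳ = -6177 / (6·142.5) = -2059/285.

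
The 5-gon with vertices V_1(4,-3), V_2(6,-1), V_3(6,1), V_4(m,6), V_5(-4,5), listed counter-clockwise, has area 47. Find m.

4

Write out the shoelace sum; only the two edges meeting at V_4 involve m:
2·Area = [(6·6 − m·1) + (m·5 − (-4)·6)] + 18
       = 4·m + 78 = 94
⇒ m = 4.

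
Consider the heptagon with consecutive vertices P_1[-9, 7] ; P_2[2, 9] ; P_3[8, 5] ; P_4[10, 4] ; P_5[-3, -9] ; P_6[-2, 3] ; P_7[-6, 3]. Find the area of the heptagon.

141.5

Apply the shoelace formula: 2A = Σ (x_i·y_{i+1} − x_{i+1}·y_i), indices taken mod 7.
Cross-terms: -95, -62, -18, -78, -27, 12, -15  ⇒  Σ = -283
Area = |Σ|/2 = 141.5.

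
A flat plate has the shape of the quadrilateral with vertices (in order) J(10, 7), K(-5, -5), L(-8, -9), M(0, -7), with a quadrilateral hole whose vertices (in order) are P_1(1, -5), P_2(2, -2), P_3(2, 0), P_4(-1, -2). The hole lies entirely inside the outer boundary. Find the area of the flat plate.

50.5

Outer boundary:
Σ = (-15) + (5) + (56) + (70) = 116
Area = |Σ|/2 = 58.
Hole:
Apply the surveyor's formula: 2A = Σ (x_i·y_{i+1} − x_{i+1}·y_i), indices taken mod 4.
Σ = (8) + (4) + (-4) + (7) = 15
Area = |Σ|/2 = 7.5.
Net area = 58 − 7.5 = 50.5.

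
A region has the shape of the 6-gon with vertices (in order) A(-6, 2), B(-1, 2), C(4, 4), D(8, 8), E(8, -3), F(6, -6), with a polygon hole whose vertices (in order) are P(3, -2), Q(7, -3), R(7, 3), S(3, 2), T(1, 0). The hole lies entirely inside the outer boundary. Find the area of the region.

Outer boundary:
Apply Gauss's area formula: 2A = Σ (x_i·y_{i+1} − x_{i+1}·y_i), indices taken mod 6.
Σ = (-10) + (-12) + (0) + (-88) + (-30) + (-24) = -164
Area = |Σ|/2 = 82.
Hole:
Apply the shoelace formula: 2A = Σ (x_i·y_{i+1} − x_{i+1}·y_i), indices taken mod 5.
Σ = (5) + (42) + (5) + (-2) + (-2) = 48
Area = |Σ|/2 = 24.
Net area = 82 − 24 = 58.

58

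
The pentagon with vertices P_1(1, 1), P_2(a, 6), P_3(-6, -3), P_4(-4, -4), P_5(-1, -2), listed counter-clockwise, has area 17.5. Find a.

Write out the shoelace sum; only the two edges meeting at P_2 involve a:
2·Area = [(1·6 − a·1) + (a·(-3) − (-6)·6)] + 17
       = -4·a + 59 = 35
⇒ a = 6.

6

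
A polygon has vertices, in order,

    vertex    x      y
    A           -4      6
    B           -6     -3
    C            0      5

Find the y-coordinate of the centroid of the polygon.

8/3

Apply the shoelace (surveyor's) formula. First the cross-terms c_i = x_i·y_{i+1} − x_{i+1}·y_i:
  48, -30, 20  ⇒  2A = 38, A = 19.
Then Σ (y_i + y_{i+1})·c_i = 304, so ȳ = 304 / (6·19) = 8/3.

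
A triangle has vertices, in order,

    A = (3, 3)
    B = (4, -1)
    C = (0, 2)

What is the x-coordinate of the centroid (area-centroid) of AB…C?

7/3

Apply the surveyor's formula. First the cross-terms c_i = x_i·y_{i+1} − x_{i+1}·y_i:
  -15, 8, -6  ⇒  2A = -13, A = -6.5.
Then Σ (x_i + x_{i+1})·c_i = -91, so x̄ = -91 / (6·(-6.5)) = 7/3.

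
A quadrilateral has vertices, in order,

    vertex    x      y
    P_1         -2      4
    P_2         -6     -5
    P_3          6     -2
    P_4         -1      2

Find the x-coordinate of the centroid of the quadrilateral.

Apply the surveyor's formula. First the cross-terms c_i = x_i·y_{i+1} − x_{i+1}·y_i:
  34, 42, 10, 0  ⇒  2A = 86, A = 43.
Then Σ (x_i + x_{i+1})·c_i = -222, so x̄ = -222 / (6·43) = -37/43.

-37/43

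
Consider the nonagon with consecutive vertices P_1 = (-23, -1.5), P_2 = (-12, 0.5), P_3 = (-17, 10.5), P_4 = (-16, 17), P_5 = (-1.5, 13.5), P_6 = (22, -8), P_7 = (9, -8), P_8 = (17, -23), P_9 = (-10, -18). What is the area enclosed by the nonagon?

926.75

Apply the shoelace formula: 2A = Σ (x_i·y_{i+1} − x_{i+1}·y_i), indices taken mod 9.
Σ = (-29.5) + (-117.5) + (-121) + (-190.5) + (-285) + (-104) + (-71) + (-536) + (-399) = -1853.5
Area = |Σ|/2 = 926.75.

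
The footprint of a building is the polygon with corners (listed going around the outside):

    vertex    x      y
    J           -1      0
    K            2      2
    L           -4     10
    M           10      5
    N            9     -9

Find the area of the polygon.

119

Cross-terms: -2, 28, -120, -135, -9  ⇒  Σ = -238
Area = |Σ|/2 = 119.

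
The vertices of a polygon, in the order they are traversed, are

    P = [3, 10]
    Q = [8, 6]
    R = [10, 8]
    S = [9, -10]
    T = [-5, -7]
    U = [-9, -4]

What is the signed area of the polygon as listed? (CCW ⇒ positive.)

Σ = (-62) + (4) + (-172) + (-113) + (-43) + (-78) = -464
Signed area = Σ/2 = -232 (negative ⇒ clockwise traversal).

-232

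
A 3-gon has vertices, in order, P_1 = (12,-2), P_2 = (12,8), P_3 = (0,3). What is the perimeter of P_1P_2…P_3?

36

|P_1P_2| = √((0)² + (10)²) = √100 = 10
|P_2P_3| = √((-12)² + (-5)²) = √169 = 13
|P_3P_1| = √((12)² + (-5)²) = √169 = 13
Perimeter = 10 + 13 + 13 = 36.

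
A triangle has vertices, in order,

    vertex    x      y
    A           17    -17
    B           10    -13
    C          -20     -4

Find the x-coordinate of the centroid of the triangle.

7/3

Apply the surveyor's formula. First the cross-terms c_i = x_i·y_{i+1} − x_{i+1}·y_i:
  -51, -300, 408  ⇒  2A = 57, A = 28.5.
Then Σ (x_i + x_{i+1})·c_i = 399, so x̄ = 399 / (6·28.5) = 7/3.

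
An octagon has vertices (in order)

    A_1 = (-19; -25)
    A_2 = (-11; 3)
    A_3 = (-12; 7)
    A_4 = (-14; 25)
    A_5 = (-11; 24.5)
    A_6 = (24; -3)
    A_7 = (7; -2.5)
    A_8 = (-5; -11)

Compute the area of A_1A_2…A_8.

Cross-terms: -332, -41, -202, -68, -555, -39, -89.5, -84  ⇒  Σ = -1410.5
Area = |Σ|/2 = 705.25.

705.25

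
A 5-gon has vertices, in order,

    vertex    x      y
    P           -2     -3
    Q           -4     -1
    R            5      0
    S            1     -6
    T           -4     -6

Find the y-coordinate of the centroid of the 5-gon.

Apply Gauss's area formula. First the cross-terms c_i = x_i·y_{i+1} − x_{i+1}·y_i:
  -10, 5, -30, -30, 0  ⇒  2A = -65, A = -32.5.
Then Σ (y_i + y_{i+1})·c_i = 575, so ȳ = 575 / (6·(-32.5)) = -115/39.

-115/39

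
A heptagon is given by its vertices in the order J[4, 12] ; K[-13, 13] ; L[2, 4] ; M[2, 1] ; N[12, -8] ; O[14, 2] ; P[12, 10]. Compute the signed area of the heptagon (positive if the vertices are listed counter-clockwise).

226

J→K: (4)(13) − (-13)(12) = 208
K→L: (-13)(4) − (2)(13) = -78
L→M: (2)(1) − (2)(4) = -6
M→N: (2)(-8) − (12)(1) = -28
N→O: (12)(2) − (14)(-8) = 136
O→P: (14)(10) − (12)(2) = 116
P→J: (12)(12) − (4)(10) = 104
Σ = 452
Signed area = Σ/2 = 226 (positive ⇒ counter-clockwise traversal).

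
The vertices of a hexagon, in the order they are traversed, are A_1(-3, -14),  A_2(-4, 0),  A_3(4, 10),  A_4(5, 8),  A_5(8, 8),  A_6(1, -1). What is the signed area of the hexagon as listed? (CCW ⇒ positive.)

Apply Gauss's area formula: 2A = Σ (x_i·y_{i+1} − x_{i+1}·y_i), indices taken mod 6.
Σ = (-56) + (-40) + (-18) + (-24) + (-16) + (-17) = -171
Signed area = Σ/2 = -85.5 (negative ⇒ clockwise traversal).

-85.5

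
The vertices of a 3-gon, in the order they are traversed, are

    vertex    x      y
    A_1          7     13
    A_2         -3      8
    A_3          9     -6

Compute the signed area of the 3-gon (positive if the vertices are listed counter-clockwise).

Apply the surveyor's formula: 2A = Σ (x_i·y_{i+1} − x_{i+1}·y_i), indices taken mod 3.
Cross-terms: 95, -54, 159  ⇒  Σ = 200
Signed area = Σ/2 = 100 (positive ⇒ counter-clockwise traversal).

100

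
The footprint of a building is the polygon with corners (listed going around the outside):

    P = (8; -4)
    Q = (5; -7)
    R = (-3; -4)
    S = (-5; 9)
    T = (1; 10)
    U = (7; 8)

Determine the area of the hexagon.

Apply the shoelace formula: 2A = Σ (x_i·y_{i+1} − x_{i+1}·y_i), indices taken mod 6.
P→Q: (8)(-7) − (5)(-4) = -36
Q→R: (5)(-4) − (-3)(-7) = -41
R→S: (-3)(9) − (-5)(-4) = -47
S→T: (-5)(10) − (1)(9) = -59
T→U: (1)(8) − (7)(10) = -62
U→P: (7)(-4) − (8)(8) = -92
Σ = -337
Area = |Σ|/2 = 168.5.

168.5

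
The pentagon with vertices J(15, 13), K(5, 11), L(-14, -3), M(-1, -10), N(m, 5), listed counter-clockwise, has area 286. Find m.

12

The doubled signed area Σ (x_i y_{i+1} − x_{i+1} y_i) is linear in m.
With m=0 it equals 296; the coefficient of m is 23 (from the two edges through N).
So 23·m + 296 = 2·286 = 572 ⇒ m = 12.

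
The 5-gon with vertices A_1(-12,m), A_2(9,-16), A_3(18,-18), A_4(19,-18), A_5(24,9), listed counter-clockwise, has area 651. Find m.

17

Write out the shoelace sum; only the two edges meeting at A_1 involve m:
2·Area = [(24·m − (-12)·9) + ((-12)·(-16) − 9·m)] + 747
       = 15·m + 1047 = 1302
⇒ m = 17.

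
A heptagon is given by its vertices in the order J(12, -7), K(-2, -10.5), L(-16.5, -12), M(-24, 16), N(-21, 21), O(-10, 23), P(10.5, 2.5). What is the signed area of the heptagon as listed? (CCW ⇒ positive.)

Cross-terms: -140, -149.25, -552, -168, -273, -266.5, -103.5  ⇒  Σ = -1652.25
Signed area = Σ/2 = -826.125 (negative ⇒ clockwise traversal).

-826.125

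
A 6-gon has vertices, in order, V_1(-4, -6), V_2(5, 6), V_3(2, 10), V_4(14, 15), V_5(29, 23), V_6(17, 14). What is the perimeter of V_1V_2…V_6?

|V_1V_2| = √((9)² + (12)²) = √225 = 15
|V_2V_3| = √((-3)² + (4)²) = √25 = 5
|V_3V_4| = √((12)² + (5)²) = √169 = 13
|V_4V_5| = √((15)² + (8)²) = √289 = 17
|V_5V_6| = √((-12)² + (-9)²) = √225 = 15
|V_6V_1| = √((-21)² + (-20)²) = √841 = 29
Perimeter = 15 + 5 + 13 + 17 + 15 + 29 = 94.

94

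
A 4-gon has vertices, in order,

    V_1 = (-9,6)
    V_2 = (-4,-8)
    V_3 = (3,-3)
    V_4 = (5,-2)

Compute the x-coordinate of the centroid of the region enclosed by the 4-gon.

-140/51

Apply the shoelace (surveyor's) formula. First the cross-terms c_i = x_i·y_{i+1} − x_{i+1}·y_i:
  96, 36, 9, 12  ⇒  2A = 153, A = 76.5.
Then Σ (x_i + x_{i+1})·c_i = -1260, so x̄ = -1260 / (6·76.5) = -140/51.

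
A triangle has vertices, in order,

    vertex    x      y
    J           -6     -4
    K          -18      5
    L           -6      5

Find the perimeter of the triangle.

|JK| = √((-12)² + (9)²) = √225 = 15
|KL| = √((12)² + (0)²) = √144 = 12
|LJ| = √((0)² + (-9)²) = √81 = 9
Perimeter = 15 + 12 + 9 = 36.

36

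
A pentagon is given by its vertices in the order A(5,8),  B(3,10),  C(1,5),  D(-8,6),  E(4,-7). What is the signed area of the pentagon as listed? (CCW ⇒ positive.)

Apply the shoelace (surveyor's) formula: 2A = Σ (x_i·y_{i+1} − x_{i+1}·y_i), indices taken mod 5.
A→B: (5)(10) − (3)(8) = 26
B→C: (3)(5) − (1)(10) = 5
C→D: (1)(6) − (-8)(5) = 46
D→E: (-8)(-7) − (4)(6) = 32
E→A: (4)(8) − (5)(-7) = 67
Σ = 176
Signed area = Σ/2 = 88 (positive ⇒ counter-clockwise traversal).

88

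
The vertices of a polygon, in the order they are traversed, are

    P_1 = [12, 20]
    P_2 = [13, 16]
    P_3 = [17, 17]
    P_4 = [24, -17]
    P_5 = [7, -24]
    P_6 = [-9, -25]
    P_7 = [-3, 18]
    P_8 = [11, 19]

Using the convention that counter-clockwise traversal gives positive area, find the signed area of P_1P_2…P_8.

-1082

Σ = (-68) + (-51) + (-697) + (-457) + (-391) + (-237) + (-255) + (-8) = -2164
Signed area = Σ/2 = -1082 (negative ⇒ clockwise traversal).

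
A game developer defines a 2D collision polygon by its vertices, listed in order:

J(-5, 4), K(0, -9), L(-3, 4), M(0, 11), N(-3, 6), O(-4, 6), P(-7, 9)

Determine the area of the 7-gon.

Apply the shoelace formula: 2A = Σ (x_i·y_{i+1} − x_{i+1}·y_i), indices taken mod 7.
Σ = (45) + (-27) + (-33) + (33) + (6) + (6) + (17) = 47
Area = |Σ|/2 = 23.5.

23.5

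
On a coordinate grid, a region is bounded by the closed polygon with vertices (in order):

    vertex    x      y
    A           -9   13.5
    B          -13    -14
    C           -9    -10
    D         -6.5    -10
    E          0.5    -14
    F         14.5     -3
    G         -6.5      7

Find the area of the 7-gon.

342.625

A→B: (-9)(-14) − (-13)(13.5) = 301.5
B→C: (-13)(-10) − (-9)(-14) = 4
C→D: (-9)(-10) − (-6.5)(-10) = 25
D→E: (-6.5)(-14) − (0.5)(-10) = 96
E→F: (0.5)(-3) − (14.5)(-14) = 201.5
F→G: (14.5)(7) − (-6.5)(-3) = 82
G→A: (-6.5)(13.5) − (-9)(7) = -24.75
Σ = 685.25
Area = |Σ|/2 = 342.625.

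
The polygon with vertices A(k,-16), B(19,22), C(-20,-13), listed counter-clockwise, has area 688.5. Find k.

16

The doubled signed area Σ (x_i y_{i+1} − x_{i+1} y_i) is linear in k.
With k=0 it equals 817; the coefficient of k is 35 (from the two edges through A).
So 35·k + 817 = 2·688.5 = 1377 ⇒ k = 16.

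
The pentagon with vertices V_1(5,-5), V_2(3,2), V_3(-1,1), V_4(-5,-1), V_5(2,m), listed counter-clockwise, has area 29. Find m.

-3

Write out the shoelace sum; only the two edges meeting at V_5 involve m:
2·Area = [((-5)·m − 2·(-1)) + (2·(-5) − 5·m)] + 36
       = -10·m + 28 = 58
⇒ m = -3.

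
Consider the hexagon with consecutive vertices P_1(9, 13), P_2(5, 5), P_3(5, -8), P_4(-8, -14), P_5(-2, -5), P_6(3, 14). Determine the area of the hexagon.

153.5

Apply the shoelace formula: 2A = Σ (x_i·y_{i+1} − x_{i+1}·y_i), indices taken mod 6.
Σ = (-20) + (-65) + (-134) + (12) + (-13) + (-87) = -307
Area = |Σ|/2 = 153.5.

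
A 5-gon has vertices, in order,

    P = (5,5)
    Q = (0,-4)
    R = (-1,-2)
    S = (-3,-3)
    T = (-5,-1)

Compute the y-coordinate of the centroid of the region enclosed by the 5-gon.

Apply the shoelace formula. First the cross-terms c_i = x_i·y_{i+1} − x_{i+1}·y_i:
  -20, -4, -3, -12, -20  ⇒  2A = -59, A = -29.5.
Then Σ (y_i + y_{i+1})·c_i = -13, so ȳ = -13 / (6·(-29.5)) = 13/177.

13/177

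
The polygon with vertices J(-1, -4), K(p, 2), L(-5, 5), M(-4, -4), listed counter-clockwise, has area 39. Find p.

2

Write out the shoelace sum; only the two edges meeting at K involve p:
2·Area = [((-1)·2 − p·(-4)) + (p·5 − (-5)·2)] + 52
       = 9·p + 60 = 78
⇒ p = 2.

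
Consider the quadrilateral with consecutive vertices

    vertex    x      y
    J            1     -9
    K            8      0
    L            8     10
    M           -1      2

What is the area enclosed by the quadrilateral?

92.5

Apply the surveyor's formula: 2A = Σ (x_i·y_{i+1} − x_{i+1}·y_i), indices taken mod 4.
Σ = (72) + (80) + (26) + (7) = 185
Area = |Σ|/2 = 92.5.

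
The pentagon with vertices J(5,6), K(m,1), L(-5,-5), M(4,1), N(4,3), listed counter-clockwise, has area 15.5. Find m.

Write out the shoelace sum; only the two edges meeting at K involve m:
2·Area = [(5·1 − m·6) + (m·(-5) − (-5)·1)] + 32
       = -11·m + 42 = 31
⇒ m = 1.

1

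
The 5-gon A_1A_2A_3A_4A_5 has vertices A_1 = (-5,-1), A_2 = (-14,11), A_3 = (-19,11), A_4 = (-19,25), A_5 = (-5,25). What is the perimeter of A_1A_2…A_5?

|A_1A_2| = √((-9)² + (12)²) = √225 = 15
|A_2A_3| = √((-5)² + (0)²) = √25 = 5
|A_3A_4| = √((0)² + (14)²) = √196 = 14
|A_4A_5| = √((14)² + (0)²) = √196 = 14
|A_5A_1| = √((0)² + (-26)²) = √676 = 26
Perimeter = 15 + 5 + 14 + 14 + 26 = 74.

74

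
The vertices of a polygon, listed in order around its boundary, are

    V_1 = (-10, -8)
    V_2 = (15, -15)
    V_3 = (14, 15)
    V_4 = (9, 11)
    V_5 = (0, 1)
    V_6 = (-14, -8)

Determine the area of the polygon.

V_1→V_2: (-10)(-15) − (15)(-8) = 270
V_2→V_3: (15)(15) − (14)(-15) = 435
V_3→V_4: (14)(11) − (9)(15) = 19
V_4→V_5: (9)(1) − (0)(11) = 9
V_5→V_6: (0)(-8) − (-14)(1) = 14
V_6→V_1: (-14)(-8) − (-10)(-8) = 32
Σ = 779
Area = |Σ|/2 = 389.5.

389.5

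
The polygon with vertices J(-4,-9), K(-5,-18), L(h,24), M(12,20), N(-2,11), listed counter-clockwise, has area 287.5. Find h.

19

The doubled signed area Σ (x_i y_{i+1} − x_{i+1} y_i) is linear in h.
With h=0 it equals -147; the coefficient of h is 38 (from the two edges through L).
So 38·h + -147 = 2·287.5 = 575 ⇒ h = 19.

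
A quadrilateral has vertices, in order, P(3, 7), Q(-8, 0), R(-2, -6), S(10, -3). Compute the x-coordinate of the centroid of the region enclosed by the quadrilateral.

265/249

Apply Gauss's area formula. First the cross-terms c_i = x_i·y_{i+1} − x_{i+1}·y_i:
  56, 48, 66, 79  ⇒  2A = 249, A = 124.5.
Then Σ (x_i + x_{i+1})·c_i = 795, so x̄ = 795 / (6·124.5) = 265/249.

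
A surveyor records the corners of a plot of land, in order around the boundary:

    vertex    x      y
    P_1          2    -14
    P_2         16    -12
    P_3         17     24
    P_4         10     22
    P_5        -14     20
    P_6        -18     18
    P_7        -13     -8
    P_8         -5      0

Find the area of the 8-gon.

Apply the shoelace formula: 2A = Σ (x_i·y_{i+1} − x_{i+1}·y_i), indices taken mod 8.
Σ = (200) + (588) + (134) + (508) + (108) + (378) + (-40) + (70) = 1946
Area = |Σ|/2 = 973.

973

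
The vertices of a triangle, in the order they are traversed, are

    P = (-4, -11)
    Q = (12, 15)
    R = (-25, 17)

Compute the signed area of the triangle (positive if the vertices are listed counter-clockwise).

Σ = (72) + (579) + (343) = 994
Signed area = Σ/2 = 497 (positive ⇒ counter-clockwise traversal).

497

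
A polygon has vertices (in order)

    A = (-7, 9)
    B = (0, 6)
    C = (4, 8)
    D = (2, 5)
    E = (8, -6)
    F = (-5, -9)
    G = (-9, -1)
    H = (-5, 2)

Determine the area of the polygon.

173

Σ = (-42) + (-24) + (4) + (-52) + (-102) + (-76) + (-23) + (-31) = -346
Area = |Σ|/2 = 173.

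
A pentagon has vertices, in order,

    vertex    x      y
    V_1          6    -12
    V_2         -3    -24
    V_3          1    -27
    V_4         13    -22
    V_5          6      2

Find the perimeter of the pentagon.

72

|V_1V_2| = √((-9)² + (-12)²) = √225 = 15
|V_2V_3| = √((4)² + (-3)²) = √25 = 5
|V_3V_4| = √((12)² + (5)²) = √169 = 13
|V_4V_5| = √((-7)² + (24)²) = √625 = 25
|V_5V_1| = √((0)² + (-14)²) = √196 = 14
Perimeter = 15 + 5 + 13 + 25 + 14 = 72.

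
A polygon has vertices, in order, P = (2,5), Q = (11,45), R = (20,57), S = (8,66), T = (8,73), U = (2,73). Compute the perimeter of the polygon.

|PQ| = √((9)² + (40)²) = √1681 = 41
|QR| = √((9)² + (12)²) = √225 = 15
|RS| = √((-12)² + (9)²) = √225 = 15
|ST| = √((0)² + (7)²) = √49 = 7
|TU| = √((-6)² + (0)²) = √36 = 6
|UP| = √((0)² + (-68)²) = √4624 = 68
Perimeter = 41 + 15 + 15 + 7 + 6 + 68 = 152.

152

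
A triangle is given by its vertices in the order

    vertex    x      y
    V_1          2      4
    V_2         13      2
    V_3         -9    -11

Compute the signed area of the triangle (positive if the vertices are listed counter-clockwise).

Σ = (-48) + (-125) + (-14) = -187
Signed area = Σ/2 = -93.5 (negative ⇒ clockwise traversal).

-93.5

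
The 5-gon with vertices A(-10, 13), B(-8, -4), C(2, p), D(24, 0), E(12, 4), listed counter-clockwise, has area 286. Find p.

The doubled signed area Σ (x_i y_{i+1} − x_{i+1} y_i) is linear in p.
With p=0 it equals 444; the coefficient of p is -32 (from the two edges through C).
So -32·p + 444 = 2·286 = 572 ⇒ p = -4.

-4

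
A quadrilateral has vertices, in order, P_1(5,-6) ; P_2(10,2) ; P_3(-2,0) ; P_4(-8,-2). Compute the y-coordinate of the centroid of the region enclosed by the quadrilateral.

-31/17

Apply the shoelace (surveyor's) formula. First the cross-terms c_i = x_i·y_{i+1} − x_{i+1}·y_i:
  70, 4, 4, 58  ⇒  2A = 136, A = 68.
Then Σ (y_i + y_{i+1})·c_i = -744, so ȳ = -744 / (6·68) = -31/17.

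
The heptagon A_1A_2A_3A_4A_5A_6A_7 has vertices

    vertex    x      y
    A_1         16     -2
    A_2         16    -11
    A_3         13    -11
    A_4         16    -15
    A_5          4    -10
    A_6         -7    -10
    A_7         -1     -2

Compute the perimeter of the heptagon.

|A_1A_2| = √((0)² + (-9)²) = √81 = 9
|A_2A_3| = √((-3)² + (0)²) = √9 = 3
|A_3A_4| = √((3)² + (-4)²) = √25 = 5
|A_4A_5| = √((-12)² + (5)²) = √169 = 13
|A_5A_6| = √((-11)² + (0)²) = √121 = 11
|A_6A_7| = √((6)² + (8)²) = √100 = 10
|A_7A_1| = √((17)² + (0)²) = √289 = 17
Perimeter = 9 + 3 + 5 + 13 + 11 + 10 + 17 = 68.

68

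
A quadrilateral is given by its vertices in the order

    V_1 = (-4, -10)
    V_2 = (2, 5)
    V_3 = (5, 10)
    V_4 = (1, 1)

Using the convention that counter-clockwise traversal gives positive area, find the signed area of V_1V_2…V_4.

-8

Σ = (0) + (-5) + (-5) + (-6) = -16
Signed area = Σ/2 = -8 (negative ⇒ clockwise traversal).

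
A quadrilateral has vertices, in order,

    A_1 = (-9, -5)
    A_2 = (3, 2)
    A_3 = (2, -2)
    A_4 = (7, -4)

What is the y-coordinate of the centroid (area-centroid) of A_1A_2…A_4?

-34/13

Apply the surveyor's formula. First the cross-terms c_i = x_i·y_{i+1} − x_{i+1}·y_i:
  -3, -10, 6, -71  ⇒  2A = -78, A = -39.
Then Σ (y_i + y_{i+1})·c_i = 612, so ȳ = 612 / (6·(-39)) = -34/13.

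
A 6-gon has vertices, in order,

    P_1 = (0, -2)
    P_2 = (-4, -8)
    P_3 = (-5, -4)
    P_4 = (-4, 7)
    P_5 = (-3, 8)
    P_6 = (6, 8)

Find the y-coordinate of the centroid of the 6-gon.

Apply the shoelace (surveyor's) formula. First the cross-terms c_i = x_i·y_{i+1} − x_{i+1}·y_i:
  -8, -24, -51, -11, -72, -12  ⇒  2A = -178, A = -89.
Then Σ (y_i + y_{i+1})·c_i = -1174, so ȳ = -1174 / (6·(-89)) = 587/267.

587/267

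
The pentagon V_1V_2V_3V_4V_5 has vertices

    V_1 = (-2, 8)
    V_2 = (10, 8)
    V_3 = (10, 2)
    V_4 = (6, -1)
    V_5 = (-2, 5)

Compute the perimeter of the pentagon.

|V_1V_2| = √((12)² + (0)²) = √144 = 12
|V_2V_3| = √((0)² + (-6)²) = √36 = 6
|V_3V_4| = √((-4)² + (-3)²) = √25 = 5
|V_4V_5| = √((-8)² + (6)²) = √100 = 10
|V_5V_1| = √((0)² + (3)²) = √9 = 3
Perimeter = 12 + 6 + 5 + 10 + 3 = 36.

36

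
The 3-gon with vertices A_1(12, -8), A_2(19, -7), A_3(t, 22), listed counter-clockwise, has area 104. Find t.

14

Write out the shoelace sum; only the two edges meeting at A_3 involve t:
2·Area = [(19·22 − t·(-7)) + (t·(-8) − 12·22)] + 68
       = -1·t + 222 = 208
⇒ t = 14.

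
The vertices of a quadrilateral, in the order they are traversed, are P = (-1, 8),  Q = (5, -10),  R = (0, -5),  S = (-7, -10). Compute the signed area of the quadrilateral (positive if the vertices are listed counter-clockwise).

Apply the shoelace (surveyor's) formula: 2A = Σ (x_i·y_{i+1} − x_{i+1}·y_i), indices taken mod 4.
P→Q: (-1)(-10) − (5)(8) = -30
Q→R: (5)(-5) − (0)(-10) = -25
R→S: (0)(-10) − (-7)(-5) = -35
S→P: (-7)(8) − (-1)(-10) = -66
Σ = -156
Signed area = Σ/2 = -78 (negative ⇒ clockwise traversal).

-78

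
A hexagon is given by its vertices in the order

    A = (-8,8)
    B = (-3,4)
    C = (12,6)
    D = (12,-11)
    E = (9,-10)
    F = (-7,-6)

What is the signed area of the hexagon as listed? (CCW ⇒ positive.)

-263.5

Apply the shoelace formula: 2A = Σ (x_i·y_{i+1} − x_{i+1}·y_i), indices taken mod 6.
Σ = (-8) + (-66) + (-204) + (-21) + (-124) + (-104) = -527
Signed area = Σ/2 = -263.5 (negative ⇒ clockwise traversal).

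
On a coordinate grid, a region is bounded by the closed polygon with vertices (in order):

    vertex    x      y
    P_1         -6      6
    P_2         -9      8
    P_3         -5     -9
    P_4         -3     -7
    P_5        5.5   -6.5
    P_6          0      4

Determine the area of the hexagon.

Apply the shoelace formula: 2A = Σ (x_i·y_{i+1} − x_{i+1}·y_i), indices taken mod 6.
P_1→P_2: (-6)(8) − (-9)(6) = 6
P_2→P_3: (-9)(-9) − (-5)(8) = 121
P_3→P_4: (-5)(-7) − (-3)(-9) = 8
P_4→P_5: (-3)(-6.5) − (5.5)(-7) = 58
P_5→P_6: (5.5)(4) − (0)(-6.5) = 22
P_6→P_1: (0)(6) − (-6)(4) = 24
Σ = 239
Area = |Σ|/2 = 119.5.

119.5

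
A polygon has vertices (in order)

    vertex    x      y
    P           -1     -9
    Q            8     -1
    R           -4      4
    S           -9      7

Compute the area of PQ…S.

Apply the surveyor's formula: 2A = Σ (x_i·y_{i+1} − x_{i+1}·y_i), indices taken mod 4.
Σ = (73) + (28) + (8) + (88) = 197
Area = |Σ|/2 = 98.5.

98.5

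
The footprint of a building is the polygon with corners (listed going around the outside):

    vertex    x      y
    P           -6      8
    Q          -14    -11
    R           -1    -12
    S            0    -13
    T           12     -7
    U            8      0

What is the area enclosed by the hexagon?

Cross-terms: 178, 157, 13, 156, 56, 64  ⇒  Σ = 624
Area = |Σ|/2 = 312.

312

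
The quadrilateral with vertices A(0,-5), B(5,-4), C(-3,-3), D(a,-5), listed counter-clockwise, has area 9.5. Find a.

-3

The doubled signed area Σ (x_i y_{i+1} − x_{i+1} y_i) is linear in a.
With a=0 it equals 13; the coefficient of a is -2 (from the two edges through D).
So -2·a + 13 = 2·9.5 = 19 ⇒ a = -3.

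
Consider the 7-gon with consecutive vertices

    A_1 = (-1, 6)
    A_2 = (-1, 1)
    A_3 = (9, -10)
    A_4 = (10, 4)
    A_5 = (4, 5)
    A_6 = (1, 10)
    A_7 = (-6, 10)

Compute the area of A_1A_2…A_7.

Apply the surveyor's formula: 2A = Σ (x_i·y_{i+1} − x_{i+1}·y_i), indices taken mod 7.
Σ = (5) + (1) + (136) + (34) + (35) + (70) + (-26) = 255
Area = |Σ|/2 = 127.5.

127.5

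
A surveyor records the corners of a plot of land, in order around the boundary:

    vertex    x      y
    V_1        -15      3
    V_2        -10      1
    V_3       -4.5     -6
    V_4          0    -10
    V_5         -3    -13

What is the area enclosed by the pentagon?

54.75

Apply the shoelace formula: 2A = Σ (x_i·y_{i+1} − x_{i+1}·y_i), indices taken mod 5.
Σ = (15) + (64.5) + (45) + (-30) + (-204) = -109.5
Area = |Σ|/2 = 54.75.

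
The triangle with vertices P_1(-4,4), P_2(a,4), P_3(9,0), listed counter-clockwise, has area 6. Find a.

-7

Write out the shoelace sum; only the two edges meeting at P_2 involve a:
2·Area = [((-4)·4 − a·4) + (a·0 − 9·4)] + 36
       = -4·a + -16 = 12
⇒ a = -7.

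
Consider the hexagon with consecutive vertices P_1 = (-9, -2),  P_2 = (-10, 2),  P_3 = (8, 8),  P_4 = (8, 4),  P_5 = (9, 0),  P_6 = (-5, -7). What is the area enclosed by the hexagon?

159

Apply Gauss's area formula: 2A = Σ (x_i·y_{i+1} − x_{i+1}·y_i), indices taken mod 6.
Σ = (-38) + (-96) + (-32) + (-36) + (-63) + (-53) = -318
Area = |Σ|/2 = 159.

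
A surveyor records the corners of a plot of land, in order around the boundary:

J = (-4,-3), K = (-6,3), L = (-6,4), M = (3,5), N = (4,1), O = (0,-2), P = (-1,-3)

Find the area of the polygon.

57

Apply Gauss's area formula: 2A = Σ (x_i·y_{i+1} − x_{i+1}·y_i), indices taken mod 7.
Σ = (-30) + (-6) + (-42) + (-17) + (-8) + (-2) + (-9) = -114
Area = |Σ|/2 = 57.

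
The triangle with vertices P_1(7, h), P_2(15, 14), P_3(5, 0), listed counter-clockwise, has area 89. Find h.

The doubled signed area Σ (x_i y_{i+1} − x_{i+1} y_i) is linear in h.
With h=0 it equals 28; the coefficient of h is -10 (from the two edges through P_1).
So -10·h + 28 = 2·89 = 178 ⇒ h = -15.

-15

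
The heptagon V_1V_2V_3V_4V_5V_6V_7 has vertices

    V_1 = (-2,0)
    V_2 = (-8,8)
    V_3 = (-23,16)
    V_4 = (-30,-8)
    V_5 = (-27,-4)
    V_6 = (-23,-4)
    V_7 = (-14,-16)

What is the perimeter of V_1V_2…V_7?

96

|V_1V_2| = √((-6)² + (8)²) = √100 = 10
|V_2V_3| = √((-15)² + (8)²) = √289 = 17
|V_3V_4| = √((-7)² + (-24)²) = √625 = 25
|V_4V_5| = √((3)² + (4)²) = √25 = 5
|V_5V_6| = √((4)² + (0)²) = √16 = 4
|V_6V_7| = √((9)² + (-12)²) = √225 = 15
|V_7V_1| = √((12)² + (16)²) = √400 = 20
Perimeter = 10 + 17 + 25 + 5 + 4 + 15 + 20 = 96.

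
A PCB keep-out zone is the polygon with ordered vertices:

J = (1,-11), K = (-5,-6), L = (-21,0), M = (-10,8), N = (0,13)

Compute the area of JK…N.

249

Apply the surveyor's formula: 2A = Σ (x_i·y_{i+1} − x_{i+1}·y_i), indices taken mod 5.
Σ = (-61) + (-126) + (-168) + (-130) + (-13) = -498
Area = |Σ|/2 = 249.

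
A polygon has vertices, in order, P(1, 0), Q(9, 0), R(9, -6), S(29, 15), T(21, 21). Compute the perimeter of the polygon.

|PQ| = √((8)² + (0)²) = √64 = 8
|QR| = √((0)² + (-6)²) = √36 = 6
|RS| = √((20)² + (21)²) = √841 = 29
|ST| = √((-8)² + (6)²) = √100 = 10
|TP| = √((-20)² + (-21)²) = √841 = 29
Perimeter = 8 + 6 + 29 + 10 + 29 = 82.

82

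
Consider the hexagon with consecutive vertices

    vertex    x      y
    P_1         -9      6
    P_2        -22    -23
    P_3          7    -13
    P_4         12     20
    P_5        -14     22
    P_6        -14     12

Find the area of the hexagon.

895

Apply the shoelace (surveyor's) formula: 2A = Σ (x_i·y_{i+1} − x_{i+1}·y_i), indices taken mod 6.
Σ = (339) + (447) + (296) + (544) + (140) + (24) = 1790
Area = |Σ|/2 = 895.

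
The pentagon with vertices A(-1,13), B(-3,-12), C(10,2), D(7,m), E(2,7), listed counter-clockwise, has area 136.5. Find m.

5

Write out the shoelace sum; only the two edges meeting at D involve m:
2·Area = [(10·m − 7·2) + (7·7 − 2·m)] + 198
       = 8·m + 233 = 273
⇒ m = 5.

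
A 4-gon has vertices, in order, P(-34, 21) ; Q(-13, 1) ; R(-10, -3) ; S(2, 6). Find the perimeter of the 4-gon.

|PQ| = √((21)² + (-20)²) = √841 = 29
|QR| = √((3)² + (-4)²) = √25 = 5
|RS| = √((12)² + (9)²) = √225 = 15
|SP| = √((-36)² + (15)²) = √1521 = 39
Perimeter = 29 + 5 + 15 + 39 = 88.

88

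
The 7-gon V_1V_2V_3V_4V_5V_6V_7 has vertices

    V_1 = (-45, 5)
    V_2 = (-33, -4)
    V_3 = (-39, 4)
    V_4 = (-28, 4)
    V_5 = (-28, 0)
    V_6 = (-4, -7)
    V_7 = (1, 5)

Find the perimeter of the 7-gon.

124

|V_1V_2| = √((12)² + (-9)²) = √225 = 15
|V_2V_3| = √((-6)² + (8)²) = √100 = 10
|V_3V_4| = √((11)² + (0)²) = √121 = 11
|V_4V_5| = √((0)² + (-4)²) = √16 = 4
|V_5V_6| = √((24)² + (-7)²) = √625 = 25
|V_6V_7| = √((5)² + (12)²) = √169 = 13
|V_7V_1| = √((-46)² + (0)²) = √2116 = 46
Perimeter = 15 + 10 + 11 + 4 + 25 + 13 + 46 = 124.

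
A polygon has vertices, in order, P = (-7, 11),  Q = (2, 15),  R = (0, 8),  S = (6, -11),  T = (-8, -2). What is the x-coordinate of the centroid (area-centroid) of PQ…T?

-37/19

Apply the shoelace formula. First the cross-terms c_i = x_i·y_{i+1} − x_{i+1}·y_i:
  -127, 16, -48, -100, -102  ⇒  2A = -361, A = -180.5.
Then Σ (x_i + x_{i+1})·c_i = 2109, so x̄ = 2109 / (6·(-180.5)) = -37/19.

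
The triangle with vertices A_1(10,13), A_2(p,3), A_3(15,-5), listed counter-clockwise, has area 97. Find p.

2

The doubled signed area Σ (x_i y_{i+1} − x_{i+1} y_i) is linear in p.
With p=0 it equals 230; the coefficient of p is -18 (from the two edges through A_2).
So -18·p + 230 = 2·97 = 194 ⇒ p = 2.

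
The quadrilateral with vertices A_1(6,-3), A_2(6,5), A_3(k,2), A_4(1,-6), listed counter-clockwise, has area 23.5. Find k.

The doubled signed area Σ (x_i y_{i+1} − x_{i+1} y_i) is linear in k.
With k=0 it equals 91; the coefficient of k is -11 (from the two edges through A_3).
So -11·k + 91 = 2·23.5 = 47 ⇒ k = 4.

4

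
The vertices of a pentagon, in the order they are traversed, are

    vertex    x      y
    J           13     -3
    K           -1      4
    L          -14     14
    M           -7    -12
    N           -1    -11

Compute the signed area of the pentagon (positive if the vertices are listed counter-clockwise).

Cross-terms: 49, 42, 266, 65, 146  ⇒  Σ = 568
Signed area = Σ/2 = 284 (positive ⇒ counter-clockwise traversal).

284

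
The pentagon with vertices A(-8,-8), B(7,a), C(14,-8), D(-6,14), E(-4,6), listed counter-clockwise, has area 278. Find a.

Write out the shoelace sum; only the two edges meeting at B involve a:
2·Area = [((-8)·a − 7·(-8)) + (7·(-8) − 14·a)] + 248
       = -22·a + 248 = 556
⇒ a = -14.

-14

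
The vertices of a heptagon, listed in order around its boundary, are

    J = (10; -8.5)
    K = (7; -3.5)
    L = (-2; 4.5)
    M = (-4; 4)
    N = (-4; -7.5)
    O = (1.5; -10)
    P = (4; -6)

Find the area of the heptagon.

Apply the surveyor's formula: 2A = Σ (x_i·y_{i+1} − x_{i+1}·y_i), indices taken mod 7.
Σ = (24.5) + (24.5) + (10) + (46) + (51.25) + (31) + (26) = 213.25
Area = |Σ|/2 = 106.625.

106.625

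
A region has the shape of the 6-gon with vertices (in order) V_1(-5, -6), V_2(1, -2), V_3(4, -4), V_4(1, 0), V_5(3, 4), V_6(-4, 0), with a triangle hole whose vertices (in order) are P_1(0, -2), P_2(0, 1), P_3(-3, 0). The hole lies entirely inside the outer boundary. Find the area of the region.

Outer boundary:
Apply Gauss's area formula: 2A = Σ (x_i·y_{i+1} − x_{i+1}·y_i), indices taken mod 6.
V_1→V_2: (-5)(-2) − (1)(-6) = 16
V_2→V_3: (1)(-4) − (4)(-2) = 4
V_3→V_4: (4)(0) − (1)(-4) = 4
V_4→V_5: (1)(4) − (3)(0) = 4
V_5→V_6: (3)(0) − (-4)(4) = 16
V_6→V_1: (-4)(-6) − (-5)(0) = 24
Σ = 68
Area = |Σ|/2 = 34.
Hole:
Apply the shoelace formula: 2A = Σ (x_i·y_{i+1} − x_{i+1}·y_i), indices taken mod 3.
Cross-terms: 0, 3, 6  ⇒  Σ = 9
Area = |Σ|/2 = 4.5.
Net area = 34 − 4.5 = 29.5.

29.5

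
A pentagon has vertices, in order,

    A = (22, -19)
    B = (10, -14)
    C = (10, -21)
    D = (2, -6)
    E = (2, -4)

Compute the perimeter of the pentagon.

64

|AB| = √((-12)² + (5)²) = √169 = 13
|BC| = √((0)² + (-7)²) = √49 = 7
|CD| = √((-8)² + (15)²) = √289 = 17
|DE| = √((0)² + (2)²) = √4 = 2
|EA| = √((20)² + (-15)²) = √625 = 25
Perimeter = 13 + 7 + 17 + 2 + 25 = 64.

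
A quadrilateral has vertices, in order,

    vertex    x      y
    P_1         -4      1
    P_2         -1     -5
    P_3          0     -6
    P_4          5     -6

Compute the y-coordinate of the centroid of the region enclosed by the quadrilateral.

-415/114

Apply the shoelace (surveyor's) formula. First the cross-terms c_i = x_i·y_{i+1} − x_{i+1}·y_i:
  21, 6, 30, -19  ⇒  2A = 38, A = 19.
Then Σ (y_i + y_{i+1})·c_i = -415, so ȳ = -415 / (6·19) = -415/114.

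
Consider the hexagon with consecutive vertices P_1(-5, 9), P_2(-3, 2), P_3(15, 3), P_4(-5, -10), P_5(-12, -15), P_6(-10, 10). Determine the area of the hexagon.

Apply the surveyor's formula: 2A = Σ (x_i·y_{i+1} − x_{i+1}·y_i), indices taken mod 6.
P_1→P_2: (-5)(2) − (-3)(9) = 17
P_2→P_3: (-3)(3) − (15)(2) = -39
P_3→P_4: (15)(-10) − (-5)(3) = -135
P_4→P_5: (-5)(-15) − (-12)(-10) = -45
P_5→P_6: (-12)(10) − (-10)(-15) = -270
P_6→P_1: (-10)(9) − (-5)(10) = -40
Σ = -512
Area = |Σ|/2 = 256.

256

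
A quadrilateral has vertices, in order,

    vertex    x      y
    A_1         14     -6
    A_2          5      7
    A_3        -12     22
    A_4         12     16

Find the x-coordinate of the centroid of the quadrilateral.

77/15

Apply the shoelace formula. First the cross-terms c_i = x_i·y_{i+1} − x_{i+1}·y_i:
  128, 194, -456, -296  ⇒  2A = -430, A = -215.
Then Σ (x_i + x_{i+1})·c_i = -6622, so x̄ = -6622 / (6·(-215)) = 77/15.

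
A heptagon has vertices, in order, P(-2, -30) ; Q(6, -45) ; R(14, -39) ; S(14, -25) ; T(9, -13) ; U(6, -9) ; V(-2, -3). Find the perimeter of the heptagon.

|PQ| = √((8)² + (-15)²) = √289 = 17
|QR| = √((8)² + (6)²) = √100 = 10
|RS| = √((0)² + (14)²) = √196 = 14
|ST| = √((-5)² + (12)²) = √169 = 13
|TU| = √((-3)² + (4)²) = √25 = 5
|UV| = √((-8)² + (6)²) = √100 = 10
|VP| = √((0)² + (-27)²) = √729 = 27
Perimeter = 17 + 10 + 14 + 13 + 5 + 10 + 27 = 96.

96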